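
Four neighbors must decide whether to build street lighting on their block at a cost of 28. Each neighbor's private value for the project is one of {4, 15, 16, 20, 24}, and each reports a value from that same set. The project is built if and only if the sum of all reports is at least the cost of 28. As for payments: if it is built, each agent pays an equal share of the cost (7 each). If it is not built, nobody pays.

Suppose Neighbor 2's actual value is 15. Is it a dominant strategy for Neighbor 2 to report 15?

Consider the case where Neighbor 1 reports 4, Neighbor 3 reports 4 and Neighbor 4 reports 4.
Truthful report 15: project not built, utility 0.
Report 16 instead: project built, pays 7, utility 15 - 7 = 8.
Since 8 > 0, reporting 16 is strictly better here, so truthful reporting is not dominant.

No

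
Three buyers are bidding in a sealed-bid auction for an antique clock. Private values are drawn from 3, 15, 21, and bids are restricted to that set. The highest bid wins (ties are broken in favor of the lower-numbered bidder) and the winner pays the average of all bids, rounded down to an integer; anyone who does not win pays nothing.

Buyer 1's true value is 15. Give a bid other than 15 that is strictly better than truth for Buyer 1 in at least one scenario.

Suppose Buyer 2 bids 3 and Buyer 3 bids 3.
Bid 15: wins, pays 7, utility 15 - 7 = 8.
Bid 3: wins, pays 3, utility 15 - 3 = 12.
So bidding 3 beats truth here (12 > 8).

3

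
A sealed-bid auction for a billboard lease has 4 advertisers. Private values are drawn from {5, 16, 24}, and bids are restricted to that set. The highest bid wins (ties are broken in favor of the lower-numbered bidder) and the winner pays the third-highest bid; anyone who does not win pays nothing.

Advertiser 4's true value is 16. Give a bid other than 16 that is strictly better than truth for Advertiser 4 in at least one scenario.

Suppose Advertiser 1 bids 5, Advertiser 2 bids 5 and Advertiser 3 bids 16.
Bid 16: loses, pays 0, utility 0.
Bid 24: wins, pays 5, utility 16 - 5 = 11.
So bidding 24 beats truth here (11 > 0).

24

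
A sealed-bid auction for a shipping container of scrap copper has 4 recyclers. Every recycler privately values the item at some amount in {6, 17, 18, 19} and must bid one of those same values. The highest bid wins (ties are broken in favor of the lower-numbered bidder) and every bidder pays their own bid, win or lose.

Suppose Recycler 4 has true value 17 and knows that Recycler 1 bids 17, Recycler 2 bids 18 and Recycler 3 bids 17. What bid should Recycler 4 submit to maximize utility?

19

Bid 6: loses but pays 6, utility -6.
Bid 17: loses but pays 17, utility -17.
Bid 18: loses but pays 18, utility -18.
Bid 19: wins, pays 19, utility 17 - 19 = -2.
The best choice is 19 with utility -2.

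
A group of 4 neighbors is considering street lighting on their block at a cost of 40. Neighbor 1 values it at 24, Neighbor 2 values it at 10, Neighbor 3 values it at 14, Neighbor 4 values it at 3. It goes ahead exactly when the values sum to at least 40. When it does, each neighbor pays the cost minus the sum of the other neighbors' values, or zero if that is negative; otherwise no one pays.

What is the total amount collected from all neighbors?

16

Total value 51 ≥ cost 40, so it is built.
Neighbor 1: others sum to 27; max(0, 40 - 27) = 13.
Neighbor 2: others sum to 41; max(0, 40 - 41) = 0.
Neighbor 3: others sum to 37; max(0, 40 - 37) = 3.
Neighbor 4: others sum to 48; max(0, 40 - 48) = 0.
Total collected = 13 + 0 + 3 + 0 = 16.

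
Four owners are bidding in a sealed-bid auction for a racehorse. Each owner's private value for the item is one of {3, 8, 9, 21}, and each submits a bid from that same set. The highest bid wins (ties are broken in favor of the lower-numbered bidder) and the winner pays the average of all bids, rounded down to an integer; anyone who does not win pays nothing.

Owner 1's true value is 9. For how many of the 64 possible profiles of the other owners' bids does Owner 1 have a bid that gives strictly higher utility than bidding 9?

4

Others bid (3, 3, 3): truth gives 5; bid 3 gives 6 > 5. Violating.
Others bid (3, 8, 8): truth gives 2; bid 8 gives 3 > 2. Violating.
Others bid (8, 3, 8): truth gives 2; bid 8 gives 3 > 2. Violating.
Others bid (8, 8, 3): truth gives 2; bid 8 gives 3 > 2. Violating.
Others bid (3, 3, 8): truth gives 4; no alternative beats it.
Others bid (3, 3, 9): truth gives 3; no alternative beats it.
(Checking all 64 profiles: 4 have a profitable deviation, 60 do not.)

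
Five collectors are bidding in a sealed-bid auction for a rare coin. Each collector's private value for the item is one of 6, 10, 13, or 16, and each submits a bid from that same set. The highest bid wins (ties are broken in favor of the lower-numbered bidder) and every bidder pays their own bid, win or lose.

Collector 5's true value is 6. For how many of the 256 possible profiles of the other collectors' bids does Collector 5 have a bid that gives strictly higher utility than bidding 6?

1

Others bid (6, 6, 6, 6): truth gives -6; bid 10 gives -4 > -6. Violating.
Others bid (6, 6, 6, 10): truth gives -6; no alternative beats it.
Others bid (6, 6, 6, 13): truth gives -6; no alternative beats it.
(Checking all 256 profiles: 1 has a profitable deviation, 255 do not.)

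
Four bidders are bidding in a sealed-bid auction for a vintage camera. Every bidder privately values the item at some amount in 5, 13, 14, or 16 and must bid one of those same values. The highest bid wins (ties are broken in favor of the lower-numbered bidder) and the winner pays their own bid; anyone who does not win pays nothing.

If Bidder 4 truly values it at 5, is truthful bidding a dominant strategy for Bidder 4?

Check each profile of the others' bids and compare truth against every alternative bid.
Others bid (5, 5, 5): truth gives 0, best alternative gives -8.
Others bid (5, 5, 13): truth gives 0, best alternative gives 0.
Others bid (5, 5, 14): truth gives 0, best alternative gives 0.
Others bid (5, 5, 16): truth gives 0, best alternative gives 0.
Others bid (5, 13, 5): truth gives 0, best alternative gives 0.
Others bid (5, 13, 13): truth gives 0, best alternative gives 0.
(Remaining 58 profiles checked similarly; truth is weakly best in each.)
In every case the truthful bid is at least as good as any alternative, so it is a dominant strategy.

Yes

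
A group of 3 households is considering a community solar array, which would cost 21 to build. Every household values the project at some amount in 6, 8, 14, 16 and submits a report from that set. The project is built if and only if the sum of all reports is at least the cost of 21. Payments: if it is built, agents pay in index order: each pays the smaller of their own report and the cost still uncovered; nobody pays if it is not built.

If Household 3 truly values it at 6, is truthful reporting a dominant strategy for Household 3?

Check each profile of the others' reports and compare truth against every alternative report.
Others report (6, 8): truth gives 0, best alternative gives -1.
Others report (8, 6): truth gives 0, best alternative gives -1.
Others report (6, 16): truth gives 6, best alternative gives 6.
Others report (8, 14): truth gives 6, best alternative gives 6.
Others report (8, 16): truth gives 6, best alternative gives 6.
Others report (14, 8): truth gives 6, best alternative gives 6.
(Remaining 10 profiles checked similarly; truth is weakly best in each.)
In every case the truthful report is at least as good as any alternative, so it is a dominant strategy.

Yes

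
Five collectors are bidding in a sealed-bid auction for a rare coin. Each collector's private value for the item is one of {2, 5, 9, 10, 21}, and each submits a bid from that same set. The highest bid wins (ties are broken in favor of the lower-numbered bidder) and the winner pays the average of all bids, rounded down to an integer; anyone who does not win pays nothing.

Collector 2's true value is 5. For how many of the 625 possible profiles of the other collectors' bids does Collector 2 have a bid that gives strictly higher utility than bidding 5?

Others bid (2, 2, 2, 9): truth gives 0; bid 9 gives 1 > 0. Violating.
Others bid (2, 2, 9, 2): truth gives 0; bid 9 gives 1 > 0. Violating.
Others bid (2, 9, 2, 2): truth gives 0; bid 9 gives 1 > 0. Violating.
Others bid (5, 2, 2, 2): truth gives 0; bid 9 gives 1 > 0. Violating.
Others bid (2, 2, 2, 2): truth gives 3; no alternative beats it.
Others bid (2, 2, 2, 5): truth gives 2; no alternative beats it.
(Checking all 625 profiles: 7 have a profitable deviation, 618 do not.)

7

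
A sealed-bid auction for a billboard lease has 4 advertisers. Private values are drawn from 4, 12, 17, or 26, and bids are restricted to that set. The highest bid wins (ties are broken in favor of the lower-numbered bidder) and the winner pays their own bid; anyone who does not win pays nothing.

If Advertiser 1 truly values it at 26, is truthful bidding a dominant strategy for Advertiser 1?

No

Consider the case where Advertiser 2 bids 4, Advertiser 3 bids 4 and Advertiser 4 bids 4.
Truthful bid 26: wins, pays 26, utility 26 - 26 = 0.
Bid 4 instead: wins, pays 4, utility 26 - 4 = 22.
Since 22 > 0, bidding 4 is strictly better here, so truthful bidding is not dominant.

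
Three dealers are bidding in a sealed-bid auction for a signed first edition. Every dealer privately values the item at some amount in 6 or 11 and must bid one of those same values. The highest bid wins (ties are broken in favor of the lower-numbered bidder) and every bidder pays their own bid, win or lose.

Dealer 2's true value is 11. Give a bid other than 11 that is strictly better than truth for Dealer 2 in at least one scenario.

Suppose Dealer 1 bids 11 and Dealer 3 bids 6.
Bid 11: loses but pays 11, utility -11.
Bid 6: loses but pays 6, utility -6.
So bidding 6 beats truth here (-6 > -11).

6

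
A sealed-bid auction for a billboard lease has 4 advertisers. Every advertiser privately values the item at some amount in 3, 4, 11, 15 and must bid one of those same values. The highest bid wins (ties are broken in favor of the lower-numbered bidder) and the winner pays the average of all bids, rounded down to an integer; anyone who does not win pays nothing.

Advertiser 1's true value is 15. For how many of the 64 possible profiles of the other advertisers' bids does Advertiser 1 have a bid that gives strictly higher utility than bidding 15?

27

Others bid (3, 3, 3): truth gives 9; bid 3 gives 12 > 9. Violating.
Others bid (3, 3, 4): truth gives 9; bid 4 gives 12 > 9. Violating.
Others bid (3, 3, 11): truth gives 7; bid 11 gives 8 > 7. Violating.
Others bid (3, 4, 3): truth gives 9; bid 4 gives 12 > 9. Violating.
Others bid (3, 3, 15): truth gives 6; no alternative beats it.
Others bid (3, 4, 15): truth gives 6; no alternative beats it.
(Checking all 64 profiles: 27 have a profitable deviation, 37 do not.)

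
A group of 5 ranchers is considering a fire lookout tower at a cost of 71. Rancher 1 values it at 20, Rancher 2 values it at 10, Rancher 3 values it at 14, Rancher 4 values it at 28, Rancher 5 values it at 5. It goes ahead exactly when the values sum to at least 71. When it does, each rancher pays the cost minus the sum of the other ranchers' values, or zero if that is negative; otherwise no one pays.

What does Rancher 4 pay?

Total value 77 ≥ cost 71, so the project is built.
The other ranchers' values sum to 49.
Cost minus that sum is 71 - 49 = 22.

22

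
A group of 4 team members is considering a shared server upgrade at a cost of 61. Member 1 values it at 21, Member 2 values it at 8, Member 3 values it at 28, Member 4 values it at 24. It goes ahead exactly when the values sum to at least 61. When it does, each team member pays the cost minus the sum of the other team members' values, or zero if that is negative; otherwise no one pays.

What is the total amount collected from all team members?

Total value 81 ≥ cost 61, so it is built.
Member 1: others sum to 60; max(0, 61 - 60) = 1.
Member 2: others sum to 73; max(0, 61 - 73) = 0.
Member 3: others sum to 53; max(0, 61 - 53) = 8.
Member 4: others sum to 57; max(0, 61 - 57) = 4.
Total collected = 1 + 0 + 8 + 4 = 13.

13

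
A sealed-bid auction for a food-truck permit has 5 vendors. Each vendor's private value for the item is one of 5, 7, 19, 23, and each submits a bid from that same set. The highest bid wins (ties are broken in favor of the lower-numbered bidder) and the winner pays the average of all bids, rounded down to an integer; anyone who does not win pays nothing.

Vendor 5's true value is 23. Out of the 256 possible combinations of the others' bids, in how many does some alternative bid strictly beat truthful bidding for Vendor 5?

12

Others bid (5, 5, 5, 5): truth gives 15; bid 7 gives 18 > 15. Violating.
Others bid (5, 5, 5, 7): truth gives 14; bid 19 gives 15 > 14. Violating.
Others bid (5, 5, 7, 5): truth gives 14; bid 19 gives 15 > 14. Violating.
Others bid (5, 5, 7, 7): truth gives 14; bid 19 gives 15 > 14. Violating.
Others bid (5, 5, 5, 19): truth gives 12; no alternative beats it.
Others bid (5, 5, 5, 23): truth gives 0; no alternative beats it.
(Checking all 256 profiles: 12 have a profitable deviation, 244 do not.)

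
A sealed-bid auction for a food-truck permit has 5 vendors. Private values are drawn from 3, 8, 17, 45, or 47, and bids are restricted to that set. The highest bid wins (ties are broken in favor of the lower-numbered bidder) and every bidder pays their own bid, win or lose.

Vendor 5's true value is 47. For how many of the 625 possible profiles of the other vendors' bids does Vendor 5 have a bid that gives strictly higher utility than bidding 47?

450

Others bid (3, 3, 3, 3): truth gives 0; bid 8 gives 39 > 0. Violating.
Others bid (3, 3, 3, 8): truth gives 0; bid 17 gives 30 > 0. Violating.
Others bid (3, 3, 3, 17): truth gives 0; bid 45 gives 2 > 0. Violating.
Others bid (3, 3, 3, 47): truth gives -47; bid 3 gives -3 > -47. Violating.
Others bid (3, 3, 3, 45): truth gives 0; no alternative beats it.
Others bid (3, 3, 8, 45): truth gives 0; no alternative beats it.
(Checking all 625 profiles: 450 have a profitable deviation, 175 do not.)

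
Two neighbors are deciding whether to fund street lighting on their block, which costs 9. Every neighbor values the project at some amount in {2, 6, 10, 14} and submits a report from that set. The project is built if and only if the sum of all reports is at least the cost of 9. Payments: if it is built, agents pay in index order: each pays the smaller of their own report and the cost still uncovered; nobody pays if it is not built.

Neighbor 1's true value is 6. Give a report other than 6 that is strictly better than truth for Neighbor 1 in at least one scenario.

Suppose Neighbor 2 reports 10.
Report 6: project built, pays 6, utility 6 - 6 = 0.
Report 2: project built, pays 2, utility 6 - 2 = 4.
So reporting 2 beats truth here (4 > 0).

2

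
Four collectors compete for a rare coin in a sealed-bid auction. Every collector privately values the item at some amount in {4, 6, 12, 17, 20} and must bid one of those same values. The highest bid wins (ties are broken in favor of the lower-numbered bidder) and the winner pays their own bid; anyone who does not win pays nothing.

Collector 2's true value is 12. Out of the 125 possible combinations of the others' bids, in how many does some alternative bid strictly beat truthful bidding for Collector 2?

4

Others bid (4, 4, 4): truth gives 0; bid 6 gives 6 > 0. Violating.
Others bid (4, 4, 6): truth gives 0; bid 6 gives 6 > 0. Violating.
Others bid (4, 6, 4): truth gives 0; bid 6 gives 6 > 0. Violating.
Others bid (4, 6, 6): truth gives 0; bid 6 gives 6 > 0. Violating.
Others bid (4, 4, 12): truth gives 0; no alternative beats it.
Others bid (4, 4, 17): truth gives 0; no alternative beats it.
(Checking all 125 profiles: 4 have a profitable deviation, 121 do not.)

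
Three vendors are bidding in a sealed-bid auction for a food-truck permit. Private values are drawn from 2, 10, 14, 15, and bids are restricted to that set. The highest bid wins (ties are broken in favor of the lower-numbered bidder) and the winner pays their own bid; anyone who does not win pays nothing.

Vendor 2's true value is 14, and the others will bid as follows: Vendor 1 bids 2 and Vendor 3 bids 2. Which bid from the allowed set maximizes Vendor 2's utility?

Bid 2: loses, pays 0, utility 0.
Bid 10: wins, pays 10, utility 14 - 10 = 4.
Bid 14: wins, pays 14, utility 14 - 14 = 0.
Bid 15: wins, pays 15, utility 14 - 15 = -1.
The best choice is 10 with utility 4.

10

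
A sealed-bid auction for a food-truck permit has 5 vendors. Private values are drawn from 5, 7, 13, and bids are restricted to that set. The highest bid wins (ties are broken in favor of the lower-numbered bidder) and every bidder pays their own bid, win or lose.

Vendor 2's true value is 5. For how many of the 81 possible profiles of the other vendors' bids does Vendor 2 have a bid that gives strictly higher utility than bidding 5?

8

Others bid (5, 5, 5, 5): truth gives -5; bid 7 gives -2 > -5. Violating.
Others bid (5, 5, 5, 7): truth gives -5; bid 7 gives -2 > -5. Violating.
Others bid (5, 5, 7, 5): truth gives -5; bid 7 gives -2 > -5. Violating.
Others bid (5, 5, 7, 7): truth gives -5; bid 7 gives -2 > -5. Violating.
Others bid (5, 5, 5, 13): truth gives -5; no alternative beats it.
Others bid (5, 5, 7, 13): truth gives -5; no alternative beats it.
(Checking all 81 profiles: 8 have a profitable deviation, 73 do not.)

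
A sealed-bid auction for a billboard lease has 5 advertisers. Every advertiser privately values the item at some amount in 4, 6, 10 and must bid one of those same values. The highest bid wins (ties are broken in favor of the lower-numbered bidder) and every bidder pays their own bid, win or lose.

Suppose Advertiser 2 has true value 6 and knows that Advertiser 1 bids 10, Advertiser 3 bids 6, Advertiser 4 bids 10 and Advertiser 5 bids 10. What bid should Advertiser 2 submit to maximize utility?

4

Bid 4: loses but pays 4, utility -4.
Bid 6: loses but pays 6, utility -6.
Bid 10: loses but pays 10, utility -10.
The best choice is 4 with utility -4.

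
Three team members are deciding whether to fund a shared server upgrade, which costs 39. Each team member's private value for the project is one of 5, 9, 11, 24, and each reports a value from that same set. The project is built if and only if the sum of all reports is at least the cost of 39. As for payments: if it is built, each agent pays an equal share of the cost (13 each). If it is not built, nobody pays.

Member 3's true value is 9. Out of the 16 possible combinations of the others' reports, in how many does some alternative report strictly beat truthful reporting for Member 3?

2

Others report (9, 24): truth gives -4; report 5 gives 0 > -4. Violating.
Others report (24, 9): truth gives -4; report 5 gives 0 > -4. Violating.
Others report (5, 5): truth gives 0; no alternative beats it.
Others report (5, 9): truth gives 0; no alternative beats it.
(Checking all 16 profiles: 2 have a profitable deviation, 14 do not.)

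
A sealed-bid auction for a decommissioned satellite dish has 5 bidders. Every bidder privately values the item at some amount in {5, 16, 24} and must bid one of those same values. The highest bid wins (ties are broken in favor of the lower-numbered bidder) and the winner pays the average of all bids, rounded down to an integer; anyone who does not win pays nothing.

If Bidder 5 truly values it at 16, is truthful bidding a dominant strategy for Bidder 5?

Consider the case where Bidder 1 bids 5, Bidder 2 bids 5, Bidder 3 bids 5 and Bidder 4 bids 16.
Truthful bid 16: loses, pays 0, utility 0.
Bid 24 instead: wins, pays 11, utility 16 - 11 = 5.
Since 5 > 0, bidding 24 is strictly better here, so truthful bidding is not dominant.

No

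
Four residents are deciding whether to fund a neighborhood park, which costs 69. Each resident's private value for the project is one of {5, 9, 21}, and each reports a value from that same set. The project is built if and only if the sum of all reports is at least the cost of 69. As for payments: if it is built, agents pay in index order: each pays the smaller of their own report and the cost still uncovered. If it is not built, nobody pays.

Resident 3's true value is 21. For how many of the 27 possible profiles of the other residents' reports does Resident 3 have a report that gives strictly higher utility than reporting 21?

1

Others report (21, 21, 21): truth gives 0; report 9 gives 12 > 0. Violating.
Others report (5, 5, 5): truth gives 0; no alternative beats it.
Others report (5, 5, 9): truth gives 0; no alternative beats it.
(Checking all 27 profiles: 1 has a profitable deviation, 26 do not.)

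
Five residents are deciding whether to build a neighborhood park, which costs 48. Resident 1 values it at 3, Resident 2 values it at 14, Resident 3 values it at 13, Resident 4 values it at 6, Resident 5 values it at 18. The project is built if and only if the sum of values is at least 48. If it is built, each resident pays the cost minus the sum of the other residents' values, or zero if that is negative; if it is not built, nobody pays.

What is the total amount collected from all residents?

Total value 54 ≥ cost 48, so it is built.
Resident 1: others sum to 51; max(0, 48 - 51) = 0.
Resident 2: others sum to 40; max(0, 48 - 40) = 8.
Resident 3: others sum to 41; max(0, 48 - 41) = 7.
Resident 4: others sum to 48; max(0, 48 - 48) = 0.
Resident 5: others sum to 36; max(0, 48 - 36) = 12.
Total collected = 0 + 8 + 7 + 0 + 12 = 27.

27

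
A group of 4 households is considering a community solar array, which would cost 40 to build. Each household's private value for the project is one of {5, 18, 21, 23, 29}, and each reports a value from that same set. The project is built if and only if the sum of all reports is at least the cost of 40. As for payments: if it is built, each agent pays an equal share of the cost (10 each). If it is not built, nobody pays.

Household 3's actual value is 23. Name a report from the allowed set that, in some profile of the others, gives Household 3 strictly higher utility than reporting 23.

Suppose Household 1 reports 5, Household 2 reports 5 and Household 4 reports 5.
Report 23: project not built, utility 0.
Report 29: project built, pays 10, utility 23 - 10 = 13.
So reporting 29 beats truth here (13 > 0).

29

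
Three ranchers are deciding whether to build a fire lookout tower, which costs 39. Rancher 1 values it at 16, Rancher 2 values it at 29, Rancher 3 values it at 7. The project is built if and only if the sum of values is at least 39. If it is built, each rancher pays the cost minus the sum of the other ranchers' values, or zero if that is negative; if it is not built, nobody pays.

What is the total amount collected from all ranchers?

Total value 52 ≥ cost 39, so it is built.
Rancher 1: others sum to 36; max(0, 39 - 36) = 3.
Rancher 2: others sum to 23; max(0, 39 - 23) = 16.
Rancher 3: others sum to 45; max(0, 39 - 45) = 0.
Total collected = 3 + 16 + 0 = 19.

19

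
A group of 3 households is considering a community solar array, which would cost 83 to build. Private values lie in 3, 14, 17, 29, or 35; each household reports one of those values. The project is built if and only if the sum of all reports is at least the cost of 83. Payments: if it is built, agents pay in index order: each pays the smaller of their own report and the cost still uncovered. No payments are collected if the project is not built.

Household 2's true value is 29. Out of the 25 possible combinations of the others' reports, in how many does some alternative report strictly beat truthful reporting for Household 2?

1

Others report (35, 35): truth gives 0; report 14 gives 15 > 0. Violating.
Others report (3, 3): truth gives 0; no alternative beats it.
Others report (3, 14): truth gives 0; no alternative beats it.
(Checking all 25 profiles: 1 has a profitable deviation, 24 do not.)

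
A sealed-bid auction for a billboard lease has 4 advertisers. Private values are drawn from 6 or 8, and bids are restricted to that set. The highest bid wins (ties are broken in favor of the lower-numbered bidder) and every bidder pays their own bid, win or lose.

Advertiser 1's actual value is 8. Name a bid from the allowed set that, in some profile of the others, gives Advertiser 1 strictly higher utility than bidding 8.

Suppose Advertiser 2 bids 6, Advertiser 3 bids 6 and Advertiser 4 bids 6.
Bid 8: wins, pays 8, utility 8 - 8 = 0.
Bid 6: wins, pays 6, utility 8 - 6 = 2.
So bidding 6 beats truth here (2 > 0).

6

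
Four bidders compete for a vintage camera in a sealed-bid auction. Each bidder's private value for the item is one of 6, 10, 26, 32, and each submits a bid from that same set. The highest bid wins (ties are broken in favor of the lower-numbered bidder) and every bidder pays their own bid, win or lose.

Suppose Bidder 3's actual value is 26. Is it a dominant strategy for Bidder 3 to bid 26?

No

Consider the case where Bidder 1 bids 6, Bidder 2 bids 6 and Bidder 4 bids 6.
Truthful bid 26: wins, pays 26, utility 26 - 26 = 0.
Bid 10 instead: wins, pays 10, utility 26 - 10 = 16.
Since 16 > 0, bidding 10 is strictly better here, so truthful bidding is not dominant.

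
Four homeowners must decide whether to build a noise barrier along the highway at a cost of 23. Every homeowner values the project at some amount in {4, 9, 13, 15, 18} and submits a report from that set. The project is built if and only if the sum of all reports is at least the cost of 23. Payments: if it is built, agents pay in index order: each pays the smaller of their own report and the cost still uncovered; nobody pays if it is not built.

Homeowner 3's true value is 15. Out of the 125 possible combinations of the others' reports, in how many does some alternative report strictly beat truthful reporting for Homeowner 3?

30

Others report (4, 4, 4): truth gives 0; report 13 gives 2 > 0. Violating.
Others report (4, 4, 9): truth gives 0; report 9 gives 6 > 0. Violating.
Others report (4, 4, 13): truth gives 0; report 4 gives 11 > 0. Violating.
Others report (4, 4, 15): truth gives 0; report 4 gives 11 > 0. Violating.
Others report (4, 15, 4): truth gives 11; no alternative beats it.
Others report (4, 15, 9): truth gives 11; no alternative beats it.
(Checking all 125 profiles: 30 have a profitable deviation, 95 do not.)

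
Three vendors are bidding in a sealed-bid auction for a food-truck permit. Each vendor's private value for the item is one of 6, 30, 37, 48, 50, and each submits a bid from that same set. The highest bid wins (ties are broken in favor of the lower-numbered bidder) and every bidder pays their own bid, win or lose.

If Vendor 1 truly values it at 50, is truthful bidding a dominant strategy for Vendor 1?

Consider the case where Vendor 2 bids 6 and Vendor 3 bids 6.
Truthful bid 50: wins, pays 50, utility 50 - 50 = 0.
Bid 6 instead: wins, pays 6, utility 50 - 6 = 44.
Since 44 > 0, bidding 6 is strictly better here, so truthful bidding is not dominant.

No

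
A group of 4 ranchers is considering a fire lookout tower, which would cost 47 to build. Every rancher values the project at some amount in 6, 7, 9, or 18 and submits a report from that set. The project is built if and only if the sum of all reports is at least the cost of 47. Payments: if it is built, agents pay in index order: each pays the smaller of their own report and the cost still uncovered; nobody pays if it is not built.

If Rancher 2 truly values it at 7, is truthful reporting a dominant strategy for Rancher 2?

No

Consider the case where Rancher 1 reports 6, Rancher 3 reports 18 and Rancher 4 reports 18.
Truthful report 7: project built, pays 7, utility 7 - 7 = 0.
Report 6 instead: project built, pays 6, utility 7 - 6 = 1.
Since 1 > 0, reporting 6 is strictly better here, so truthful reporting is not dominant.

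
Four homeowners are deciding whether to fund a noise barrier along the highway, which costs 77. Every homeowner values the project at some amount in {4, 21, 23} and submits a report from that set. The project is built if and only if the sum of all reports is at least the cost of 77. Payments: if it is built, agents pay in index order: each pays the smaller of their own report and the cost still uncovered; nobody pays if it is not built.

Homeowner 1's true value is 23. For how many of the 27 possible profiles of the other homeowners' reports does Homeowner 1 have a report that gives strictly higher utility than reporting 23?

Others report (21, 21, 21): truth gives 0; report 21 gives 2 > 0. Violating.
Others report (21, 21, 23): truth gives 0; report 21 gives 2 > 0. Violating.
Others report (21, 23, 21): truth gives 0; report 21 gives 2 > 0. Violating.
Others report (21, 23, 23): truth gives 0; report 21 gives 2 > 0. Violating.
Others report (4, 4, 4): truth gives 0; no alternative beats it.
Others report (4, 4, 21): truth gives 0; no alternative beats it.
(Checking all 27 profiles: 8 have a profitable deviation, 19 do not.)

8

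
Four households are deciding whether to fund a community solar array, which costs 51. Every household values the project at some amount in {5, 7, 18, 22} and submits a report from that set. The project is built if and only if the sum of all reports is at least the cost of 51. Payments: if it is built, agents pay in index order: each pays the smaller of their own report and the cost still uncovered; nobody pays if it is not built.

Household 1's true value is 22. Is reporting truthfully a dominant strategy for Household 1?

Consider the case where Household 2 reports 5, Household 3 reports 7 and Household 4 reports 22.
Truthful report 22: project built, pays 22, utility 22 - 22 = 0.
Report 18 instead: project built, pays 18, utility 22 - 18 = 4.
Since 4 > 0, reporting 18 is strictly better here, so truthful reporting is not dominant.

No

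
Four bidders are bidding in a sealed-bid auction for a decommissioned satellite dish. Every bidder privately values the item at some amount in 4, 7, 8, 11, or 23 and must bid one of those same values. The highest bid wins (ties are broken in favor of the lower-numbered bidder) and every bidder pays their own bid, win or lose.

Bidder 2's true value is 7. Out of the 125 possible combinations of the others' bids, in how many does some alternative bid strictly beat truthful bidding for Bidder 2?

Others bid (4, 4, 8): truth gives -7; bid 8 gives -1 > -7. Violating.
Others bid (4, 4, 11): truth gives -7; bid 4 gives -4 > -7. Violating.
Others bid (4, 4, 23): truth gives -7; bid 4 gives -4 > -7. Violating.
Others bid (4, 7, 8): truth gives -7; bid 8 gives -1 > -7. Violating.
Others bid (4, 4, 4): truth gives 0; no alternative beats it.
Others bid (4, 4, 7): truth gives 0; no alternative beats it.
(Checking all 125 profiles: 121 have a profitable deviation, 4 do not.)

121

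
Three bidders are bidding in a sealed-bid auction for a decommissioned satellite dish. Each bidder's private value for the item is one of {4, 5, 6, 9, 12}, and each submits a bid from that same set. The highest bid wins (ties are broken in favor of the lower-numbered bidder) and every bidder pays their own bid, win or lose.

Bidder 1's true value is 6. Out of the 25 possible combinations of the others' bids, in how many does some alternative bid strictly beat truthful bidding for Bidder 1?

20

Others bid (4, 4): truth gives 0; bid 4 gives 2 > 0. Violating.
Others bid (4, 5): truth gives 0; bid 5 gives 1 > 0. Violating.
Others bid (4, 9): truth gives -6; bid 9 gives -3 > -6. Violating.
Others bid (4, 12): truth gives -6; bid 4 gives -4 > -6. Violating.
Others bid (4, 6): truth gives 0; no alternative beats it.
Others bid (5, 6): truth gives 0; no alternative beats it.
(Checking all 25 profiles: 20 have a profitable deviation, 5 do not.)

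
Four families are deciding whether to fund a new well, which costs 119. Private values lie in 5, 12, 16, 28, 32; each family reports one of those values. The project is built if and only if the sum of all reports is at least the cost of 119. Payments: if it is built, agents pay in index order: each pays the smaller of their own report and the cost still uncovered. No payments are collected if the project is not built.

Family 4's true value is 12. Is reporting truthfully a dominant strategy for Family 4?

Yes

Check each profile of the others' reports and compare truth against every alternative report.
Others report (5, 5, 5): truth gives 0, best alternative gives 0.
Others report (5, 5, 12): truth gives 0, best alternative gives 0.
Others report (5, 5, 16): truth gives 0, best alternative gives 0.
Others report (5, 5, 28): truth gives 0, best alternative gives 0.
Others report (5, 5, 32): truth gives 0, best alternative gives 0.
Others report (5, 12, 5): truth gives 0, best alternative gives 0.
(Remaining 119 profiles checked similarly; truth is weakly best in each.)
In every case the truthful report is at least as good as any alternative, so it is a dominant strategy.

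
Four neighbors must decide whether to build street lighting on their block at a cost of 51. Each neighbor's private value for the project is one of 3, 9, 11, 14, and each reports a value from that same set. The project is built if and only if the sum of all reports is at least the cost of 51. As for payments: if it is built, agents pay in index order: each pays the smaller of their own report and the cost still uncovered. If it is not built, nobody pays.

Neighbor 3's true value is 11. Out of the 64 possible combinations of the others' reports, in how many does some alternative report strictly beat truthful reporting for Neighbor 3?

1

Others report (14, 14, 14): truth gives 0; report 9 gives 2 > 0. Violating.
Others report (3, 3, 3): truth gives 0; no alternative beats it.
Others report (3, 3, 9): truth gives 0; no alternative beats it.
(Checking all 64 profiles: 1 has a profitable deviation, 63 do not.)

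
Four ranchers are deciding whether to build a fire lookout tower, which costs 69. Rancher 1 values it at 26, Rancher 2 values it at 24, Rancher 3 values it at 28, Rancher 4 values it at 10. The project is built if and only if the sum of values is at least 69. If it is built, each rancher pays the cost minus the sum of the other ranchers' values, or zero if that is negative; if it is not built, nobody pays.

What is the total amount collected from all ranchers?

Total value 88 ≥ cost 69, so it is built.
Rancher 1: others sum to 62; max(0, 69 - 62) = 7.
Rancher 2: others sum to 64; max(0, 69 - 64) = 5.
Rancher 3: others sum to 60; max(0, 69 - 60) = 9.
Rancher 4: others sum to 78; max(0, 69 - 78) = 0.
Total collected = 7 + 5 + 9 + 0 = 21.

21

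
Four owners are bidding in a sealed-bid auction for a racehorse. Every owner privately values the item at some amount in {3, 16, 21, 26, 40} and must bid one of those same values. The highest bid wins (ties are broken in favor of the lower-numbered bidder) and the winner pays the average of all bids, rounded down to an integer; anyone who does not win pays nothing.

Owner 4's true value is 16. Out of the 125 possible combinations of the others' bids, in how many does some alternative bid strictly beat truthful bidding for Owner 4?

Others bid (3, 3, 16): truth gives 0; bid 21 gives 6 > 0. Violating.
Others bid (3, 3, 21): truth gives 0; bid 26 gives 3 > 0. Violating.
Others bid (3, 16, 3): truth gives 0; bid 21 gives 6 > 0. Violating.
Others bid (3, 16, 16): truth gives 0; bid 21 gives 2 > 0. Violating.
Others bid (3, 3, 3): truth gives 10; no alternative beats it.
Others bid (3, 3, 26): truth gives 0; no alternative beats it.
(Checking all 125 profiles: 9 have a profitable deviation, 116 do not.)

9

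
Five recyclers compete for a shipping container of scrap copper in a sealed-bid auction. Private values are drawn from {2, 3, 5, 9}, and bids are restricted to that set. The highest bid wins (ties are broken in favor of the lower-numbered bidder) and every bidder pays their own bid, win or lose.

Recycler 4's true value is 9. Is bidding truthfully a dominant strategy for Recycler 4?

Consider the case where Recycler 1 bids 2, Recycler 2 bids 2, Recycler 3 bids 2 and Recycler 5 bids 2.
Truthful bid 9: wins, pays 9, utility 9 - 9 = 0.
Bid 3 instead: wins, pays 3, utility 9 - 3 = 6.
Since 6 > 0, bidding 3 is strictly better here, so truthful bidding is not dominant.

No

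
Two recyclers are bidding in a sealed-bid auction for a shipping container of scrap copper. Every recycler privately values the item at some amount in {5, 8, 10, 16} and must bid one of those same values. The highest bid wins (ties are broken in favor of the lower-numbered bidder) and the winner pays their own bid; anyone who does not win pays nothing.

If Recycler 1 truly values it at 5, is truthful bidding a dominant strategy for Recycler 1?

Check each profile of the others' bids and compare truth against every alternative bid.
Others bid (5): truth gives 0, best alternative gives -3.
Others bid (8): truth gives 0, best alternative gives -3.
Others bid (10): truth gives 0, best alternative gives 0.
Others bid (16): truth gives 0, best alternative gives 0.
In every case the truthful bid is at least as good as any alternative, so it is a dominant strategy.

Yes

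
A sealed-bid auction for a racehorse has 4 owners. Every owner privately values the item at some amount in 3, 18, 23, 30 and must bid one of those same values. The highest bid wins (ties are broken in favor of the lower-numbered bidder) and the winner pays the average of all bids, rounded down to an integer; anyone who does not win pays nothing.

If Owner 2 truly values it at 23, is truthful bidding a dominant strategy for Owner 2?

Consider the case where Owner 1 bids 3, Owner 3 bids 3 and Owner 4 bids 3.
Truthful bid 23: wins, pays 8, utility 23 - 8 = 15.
Bid 18 instead: wins, pays 6, utility 23 - 6 = 17.
Since 17 > 15, bidding 18 is strictly better here, so truthful bidding is not dominant.

No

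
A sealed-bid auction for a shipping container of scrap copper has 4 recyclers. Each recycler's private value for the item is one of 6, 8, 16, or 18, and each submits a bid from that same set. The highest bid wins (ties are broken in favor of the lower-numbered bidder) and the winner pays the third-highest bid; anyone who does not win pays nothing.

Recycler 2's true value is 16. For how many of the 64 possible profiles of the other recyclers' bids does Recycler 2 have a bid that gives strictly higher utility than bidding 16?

Others bid (6, 6, 18): truth gives 0; bid 18 gives 10 > 0. Violating.
Others bid (6, 8, 18): truth gives 0; bid 18 gives 8 > 0. Violating.
Others bid (6, 18, 6): truth gives 0; bid 18 gives 10 > 0. Violating.
Others bid (6, 18, 8): truth gives 0; bid 18 gives 8 > 0. Violating.
Others bid (6, 6, 6): truth gives 10; no alternative beats it.
Others bid (6, 6, 8): truth gives 10; no alternative beats it.
(Checking all 64 profiles: 12 have a profitable deviation, 52 do not.)

12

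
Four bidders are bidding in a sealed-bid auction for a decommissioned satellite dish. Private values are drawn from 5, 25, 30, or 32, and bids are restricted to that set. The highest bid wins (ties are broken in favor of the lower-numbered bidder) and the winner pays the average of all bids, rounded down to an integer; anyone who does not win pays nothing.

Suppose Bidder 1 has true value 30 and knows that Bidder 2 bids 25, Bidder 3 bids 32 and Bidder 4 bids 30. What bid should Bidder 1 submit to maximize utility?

32

Bid 5: loses, pays 0, utility 0.
Bid 25: loses, pays 0, utility 0.
Bid 30: loses, pays 0, utility 0.
Bid 32: wins, pays 29, utility 30 - 29 = 1.
The best choice is 32 with utility 1.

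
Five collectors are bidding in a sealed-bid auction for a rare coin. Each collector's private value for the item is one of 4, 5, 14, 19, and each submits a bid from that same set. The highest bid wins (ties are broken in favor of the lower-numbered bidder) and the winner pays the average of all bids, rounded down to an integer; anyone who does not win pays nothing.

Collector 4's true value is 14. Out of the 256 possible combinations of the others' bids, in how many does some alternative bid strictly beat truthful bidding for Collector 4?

Others bid (4, 4, 4, 4): truth gives 8; bid 5 gives 10 > 8. Violating.
Others bid (4, 4, 4, 5): truth gives 8; bid 5 gives 10 > 8. Violating.
Others bid (4, 4, 4, 19): truth gives 0; bid 19 gives 4 > 0. Violating.
Others bid (4, 4, 5, 19): truth gives 0; bid 19 gives 4 > 0. Violating.
Others bid (4, 4, 4, 14): truth gives 6; no alternative beats it.
Others bid (4, 4, 5, 4): truth gives 8; no alternative beats it.
(Checking all 256 profiles: 78 have a profitable deviation, 178 do not.)

78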